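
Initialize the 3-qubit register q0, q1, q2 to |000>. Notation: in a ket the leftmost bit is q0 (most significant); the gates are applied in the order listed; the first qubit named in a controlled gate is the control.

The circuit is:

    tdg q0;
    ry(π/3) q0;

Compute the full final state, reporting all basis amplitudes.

The final amplitudes are sqrt(3)/2 on |000>, 1/2 on |100>, and 0 on every other basis state.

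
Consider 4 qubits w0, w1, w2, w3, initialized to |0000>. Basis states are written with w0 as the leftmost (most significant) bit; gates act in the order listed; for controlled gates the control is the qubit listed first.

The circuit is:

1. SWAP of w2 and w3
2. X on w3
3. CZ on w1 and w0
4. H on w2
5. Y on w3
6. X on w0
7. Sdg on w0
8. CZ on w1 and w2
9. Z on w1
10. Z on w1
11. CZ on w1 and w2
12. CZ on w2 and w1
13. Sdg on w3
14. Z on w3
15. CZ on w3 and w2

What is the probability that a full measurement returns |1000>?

The probability of measuring |1000> is 1/2. Key observation: gates 8-11 undo each other exactly, leaving only the rest of the circuit to track.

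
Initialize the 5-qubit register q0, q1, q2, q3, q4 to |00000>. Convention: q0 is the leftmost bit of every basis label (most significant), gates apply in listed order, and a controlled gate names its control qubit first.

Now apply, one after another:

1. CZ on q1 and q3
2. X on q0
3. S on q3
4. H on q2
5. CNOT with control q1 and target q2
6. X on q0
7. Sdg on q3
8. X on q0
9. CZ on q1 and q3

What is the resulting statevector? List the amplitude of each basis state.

The resulting statevector has amplitude sqrt(2)/2 on |10000>, sqrt(2)/2 on |10100>, and 0 on every other basis state.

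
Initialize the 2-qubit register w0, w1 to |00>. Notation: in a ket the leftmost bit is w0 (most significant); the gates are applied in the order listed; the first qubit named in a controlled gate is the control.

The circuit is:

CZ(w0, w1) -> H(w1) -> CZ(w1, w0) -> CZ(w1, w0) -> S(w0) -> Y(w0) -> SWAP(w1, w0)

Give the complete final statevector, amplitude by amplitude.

After the circuit, the state carries amplitude 0 on |00>, sqrt(2)*I/2 on |01>, 0 on |10>, sqrt(2)*I/2 on |11>.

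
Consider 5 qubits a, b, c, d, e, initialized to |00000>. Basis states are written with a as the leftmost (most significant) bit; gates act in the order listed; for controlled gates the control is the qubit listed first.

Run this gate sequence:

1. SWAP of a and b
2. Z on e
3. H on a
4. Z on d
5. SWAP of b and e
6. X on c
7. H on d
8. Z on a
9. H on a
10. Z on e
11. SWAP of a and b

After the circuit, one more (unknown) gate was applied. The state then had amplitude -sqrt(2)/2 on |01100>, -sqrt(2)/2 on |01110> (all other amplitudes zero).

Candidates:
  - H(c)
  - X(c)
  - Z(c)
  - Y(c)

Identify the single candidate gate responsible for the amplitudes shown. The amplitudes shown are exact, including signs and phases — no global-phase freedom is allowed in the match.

It was Z(c) that produced the state shown.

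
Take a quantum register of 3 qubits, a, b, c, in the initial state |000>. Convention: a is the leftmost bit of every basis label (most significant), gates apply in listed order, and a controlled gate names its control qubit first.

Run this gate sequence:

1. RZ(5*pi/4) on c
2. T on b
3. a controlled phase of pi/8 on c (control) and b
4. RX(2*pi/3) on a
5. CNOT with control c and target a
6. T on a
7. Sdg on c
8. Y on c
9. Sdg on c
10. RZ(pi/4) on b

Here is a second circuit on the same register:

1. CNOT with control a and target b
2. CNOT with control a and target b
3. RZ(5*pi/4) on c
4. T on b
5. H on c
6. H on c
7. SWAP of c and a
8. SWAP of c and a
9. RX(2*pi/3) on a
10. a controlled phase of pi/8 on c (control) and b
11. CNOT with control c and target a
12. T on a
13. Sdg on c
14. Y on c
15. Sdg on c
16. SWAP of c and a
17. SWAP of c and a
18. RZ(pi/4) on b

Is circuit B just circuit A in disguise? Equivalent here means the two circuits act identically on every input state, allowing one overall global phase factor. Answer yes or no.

Yes, they are equivalent — the unitaries differ by at most a global phase.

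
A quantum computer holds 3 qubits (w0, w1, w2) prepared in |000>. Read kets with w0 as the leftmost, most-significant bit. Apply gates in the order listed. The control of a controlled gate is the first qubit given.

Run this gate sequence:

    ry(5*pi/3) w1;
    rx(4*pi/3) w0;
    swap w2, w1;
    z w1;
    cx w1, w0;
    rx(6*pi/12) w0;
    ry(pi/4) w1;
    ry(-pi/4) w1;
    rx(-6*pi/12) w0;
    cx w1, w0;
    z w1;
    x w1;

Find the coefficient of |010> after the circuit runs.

The amplitude on |010> is sqrt(3)/4.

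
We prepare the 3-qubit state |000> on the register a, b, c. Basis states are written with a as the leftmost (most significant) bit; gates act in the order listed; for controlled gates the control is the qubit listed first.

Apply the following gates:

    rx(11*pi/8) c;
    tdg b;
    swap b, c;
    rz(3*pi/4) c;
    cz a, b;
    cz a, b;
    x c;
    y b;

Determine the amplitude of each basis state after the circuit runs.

The final amplitudes are exp(5*I*pi/8)*sin(5*pi/16) on |001>, -exp(I*pi/8)*cos(5*pi/16) on |011>, and 0 on every other basis state. Key observation: gates 5-6 undo each other exactly, leaving only the rest of the circuit to track.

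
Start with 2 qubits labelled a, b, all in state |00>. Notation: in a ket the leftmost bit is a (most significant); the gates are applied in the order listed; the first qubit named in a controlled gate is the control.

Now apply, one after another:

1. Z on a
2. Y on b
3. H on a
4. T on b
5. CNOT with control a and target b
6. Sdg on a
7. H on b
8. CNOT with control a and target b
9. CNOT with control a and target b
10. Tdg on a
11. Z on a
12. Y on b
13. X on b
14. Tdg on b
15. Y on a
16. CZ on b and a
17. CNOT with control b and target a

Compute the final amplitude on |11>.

|11> carries amplitude -exp(3*I*pi/4)/2 in the final state.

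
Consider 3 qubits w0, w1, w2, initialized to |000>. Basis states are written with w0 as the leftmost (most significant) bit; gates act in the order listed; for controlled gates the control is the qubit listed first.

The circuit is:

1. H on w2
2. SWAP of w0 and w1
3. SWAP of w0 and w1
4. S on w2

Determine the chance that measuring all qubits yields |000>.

A full measurement returns |000> with probability 1/2. Key observation: steps 2-3 multiply out to the identity, so the circuit reduces to the remaining gates.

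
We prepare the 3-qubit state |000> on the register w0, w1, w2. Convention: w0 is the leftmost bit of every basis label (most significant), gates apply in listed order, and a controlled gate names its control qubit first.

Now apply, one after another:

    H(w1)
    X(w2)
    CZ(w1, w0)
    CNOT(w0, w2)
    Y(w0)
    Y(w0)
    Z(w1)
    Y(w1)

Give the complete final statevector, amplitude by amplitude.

After the circuit, the state carries amplitude sqrt(2)*I/2 on |001>, sqrt(2)*I/2 on |011>, and 0 on every other basis state.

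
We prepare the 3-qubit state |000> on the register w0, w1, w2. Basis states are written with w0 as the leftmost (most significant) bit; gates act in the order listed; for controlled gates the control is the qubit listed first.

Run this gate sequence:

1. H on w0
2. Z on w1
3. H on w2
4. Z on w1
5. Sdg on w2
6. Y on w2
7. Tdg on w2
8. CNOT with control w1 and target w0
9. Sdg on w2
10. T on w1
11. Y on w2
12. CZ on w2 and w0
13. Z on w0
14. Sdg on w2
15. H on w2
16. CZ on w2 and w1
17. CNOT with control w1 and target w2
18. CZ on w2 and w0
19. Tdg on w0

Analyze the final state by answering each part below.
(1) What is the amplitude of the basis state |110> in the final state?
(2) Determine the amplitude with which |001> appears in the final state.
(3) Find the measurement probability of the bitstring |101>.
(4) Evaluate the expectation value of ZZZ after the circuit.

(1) The amplitude on |110> is 0.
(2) The final state's coefficient on |001> equals sqrt(2)*(1 - exp(I*pi/4))/4.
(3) A full measurement returns |101> with probability sqrt(2)/8 + 1/4.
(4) The observable ZZZ averages to sqrt(2)/2.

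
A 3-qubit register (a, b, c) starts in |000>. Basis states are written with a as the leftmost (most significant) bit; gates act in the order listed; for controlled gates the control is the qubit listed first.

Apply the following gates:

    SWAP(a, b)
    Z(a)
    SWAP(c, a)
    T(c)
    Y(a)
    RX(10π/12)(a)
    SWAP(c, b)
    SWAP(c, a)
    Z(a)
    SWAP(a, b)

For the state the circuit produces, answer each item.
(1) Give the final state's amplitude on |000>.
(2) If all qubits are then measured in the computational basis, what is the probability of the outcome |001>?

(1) |000> carries amplitude sqrt(2)/4 + sqrt(6)/4 in the final state.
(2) A full measurement returns |001> with probability 1/2 - sqrt(3)/4.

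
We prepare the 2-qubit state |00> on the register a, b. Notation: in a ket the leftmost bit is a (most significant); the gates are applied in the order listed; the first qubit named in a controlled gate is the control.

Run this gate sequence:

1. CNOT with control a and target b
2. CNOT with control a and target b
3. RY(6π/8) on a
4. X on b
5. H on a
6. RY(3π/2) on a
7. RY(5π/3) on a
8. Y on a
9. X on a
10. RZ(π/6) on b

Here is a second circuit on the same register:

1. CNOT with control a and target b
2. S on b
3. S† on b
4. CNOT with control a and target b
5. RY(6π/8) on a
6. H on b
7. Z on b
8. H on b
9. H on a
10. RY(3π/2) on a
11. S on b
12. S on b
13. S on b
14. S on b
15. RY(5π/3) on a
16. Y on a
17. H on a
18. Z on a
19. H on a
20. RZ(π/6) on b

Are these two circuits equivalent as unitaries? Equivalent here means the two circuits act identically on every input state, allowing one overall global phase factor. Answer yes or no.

Yes: on every input state the two circuits agree up to one overall phase factor.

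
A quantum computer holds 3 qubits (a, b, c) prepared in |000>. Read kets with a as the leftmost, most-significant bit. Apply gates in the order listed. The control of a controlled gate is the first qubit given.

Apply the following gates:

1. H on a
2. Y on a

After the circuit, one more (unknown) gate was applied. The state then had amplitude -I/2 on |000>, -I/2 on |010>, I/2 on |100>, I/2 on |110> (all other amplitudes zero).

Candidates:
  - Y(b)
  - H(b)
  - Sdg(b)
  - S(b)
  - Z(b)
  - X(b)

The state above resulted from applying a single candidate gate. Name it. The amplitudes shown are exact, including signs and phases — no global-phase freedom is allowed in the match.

It was H(b) that produced the state shown.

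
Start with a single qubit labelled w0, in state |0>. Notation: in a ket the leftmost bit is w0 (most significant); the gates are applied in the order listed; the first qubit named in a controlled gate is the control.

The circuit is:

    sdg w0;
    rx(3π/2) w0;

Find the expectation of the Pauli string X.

The expectation value of X is 0.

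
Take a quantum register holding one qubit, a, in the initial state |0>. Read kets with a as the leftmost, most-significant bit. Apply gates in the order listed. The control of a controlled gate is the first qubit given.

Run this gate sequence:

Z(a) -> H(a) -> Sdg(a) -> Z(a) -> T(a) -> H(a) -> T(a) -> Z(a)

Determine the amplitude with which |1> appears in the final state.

|1> carries amplitude -1/2 - exp(I*pi/4)/2 in the final state.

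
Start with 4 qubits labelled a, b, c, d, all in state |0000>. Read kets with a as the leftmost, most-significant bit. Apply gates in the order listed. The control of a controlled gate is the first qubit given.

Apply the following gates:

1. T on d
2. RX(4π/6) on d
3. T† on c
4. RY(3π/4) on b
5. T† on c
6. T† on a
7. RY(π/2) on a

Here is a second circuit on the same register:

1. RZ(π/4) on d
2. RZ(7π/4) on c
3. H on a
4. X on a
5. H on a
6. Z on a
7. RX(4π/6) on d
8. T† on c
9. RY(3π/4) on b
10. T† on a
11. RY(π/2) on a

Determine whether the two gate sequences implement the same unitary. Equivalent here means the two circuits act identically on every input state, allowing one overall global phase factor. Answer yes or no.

Yes, they are equivalent — the unitaries differ by at most a global phase.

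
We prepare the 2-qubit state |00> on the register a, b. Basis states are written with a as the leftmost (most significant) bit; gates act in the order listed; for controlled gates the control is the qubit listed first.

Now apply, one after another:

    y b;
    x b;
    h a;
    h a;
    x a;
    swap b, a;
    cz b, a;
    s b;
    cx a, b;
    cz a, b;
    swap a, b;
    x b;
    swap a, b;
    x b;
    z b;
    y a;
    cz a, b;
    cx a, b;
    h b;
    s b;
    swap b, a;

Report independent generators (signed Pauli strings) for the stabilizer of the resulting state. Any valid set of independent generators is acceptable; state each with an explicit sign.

The final state is stabilized by the group generated by +YI, +IZ; other independent generating sets are equally valid.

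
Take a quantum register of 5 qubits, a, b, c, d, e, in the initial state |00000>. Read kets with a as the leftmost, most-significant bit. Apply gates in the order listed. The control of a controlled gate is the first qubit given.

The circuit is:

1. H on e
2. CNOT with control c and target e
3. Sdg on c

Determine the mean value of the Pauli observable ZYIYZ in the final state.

The observable ZYIYZ averages to 0.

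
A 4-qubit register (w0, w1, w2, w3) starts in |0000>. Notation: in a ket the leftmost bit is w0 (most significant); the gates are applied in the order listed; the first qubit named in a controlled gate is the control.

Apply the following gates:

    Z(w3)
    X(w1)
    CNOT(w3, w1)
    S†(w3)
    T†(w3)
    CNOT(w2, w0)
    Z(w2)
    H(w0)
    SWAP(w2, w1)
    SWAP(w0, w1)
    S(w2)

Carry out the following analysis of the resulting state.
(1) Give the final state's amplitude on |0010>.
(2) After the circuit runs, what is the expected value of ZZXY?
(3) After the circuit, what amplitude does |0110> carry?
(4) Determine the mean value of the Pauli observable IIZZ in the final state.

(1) |0010> carries amplitude sqrt(2)*I/2 in the final state.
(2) The observable ZZXY averages to 0.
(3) The final state's coefficient on |0110> equals sqrt(2)*I/2.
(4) The observable IIZZ averages to -1.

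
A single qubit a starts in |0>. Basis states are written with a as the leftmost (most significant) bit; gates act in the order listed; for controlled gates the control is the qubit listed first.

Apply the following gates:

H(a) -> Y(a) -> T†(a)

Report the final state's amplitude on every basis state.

The resulting statevector has amplitude -sqrt(2)*I/2 on |0>, sqrt(2)*exp(I*pi/4)/2 on |1>.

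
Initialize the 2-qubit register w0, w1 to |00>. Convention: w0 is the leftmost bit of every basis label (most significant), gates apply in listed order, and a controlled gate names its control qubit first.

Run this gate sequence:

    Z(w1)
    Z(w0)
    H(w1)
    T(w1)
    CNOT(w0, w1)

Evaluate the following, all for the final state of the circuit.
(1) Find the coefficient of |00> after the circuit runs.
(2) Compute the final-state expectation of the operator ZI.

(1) The amplitude on |00> is sqrt(2)/2.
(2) The expectation value of ZI is 1.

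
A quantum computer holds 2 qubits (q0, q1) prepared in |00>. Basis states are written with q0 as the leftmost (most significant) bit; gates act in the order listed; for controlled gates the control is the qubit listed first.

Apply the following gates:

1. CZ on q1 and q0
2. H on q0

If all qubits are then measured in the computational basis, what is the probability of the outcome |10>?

A full measurement returns |10> with probability 1/2.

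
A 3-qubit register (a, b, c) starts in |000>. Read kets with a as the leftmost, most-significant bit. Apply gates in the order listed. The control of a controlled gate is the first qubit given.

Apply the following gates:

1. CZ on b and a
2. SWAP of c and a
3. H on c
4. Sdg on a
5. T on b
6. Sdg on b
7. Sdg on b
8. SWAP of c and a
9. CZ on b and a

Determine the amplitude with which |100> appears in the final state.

|100> carries amplitude sqrt(2)/2 in the final state.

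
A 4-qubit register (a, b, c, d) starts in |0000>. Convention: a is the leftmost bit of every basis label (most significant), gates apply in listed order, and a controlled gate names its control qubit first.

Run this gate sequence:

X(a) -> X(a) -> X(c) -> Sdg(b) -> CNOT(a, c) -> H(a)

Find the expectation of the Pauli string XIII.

The expectation value of XIII is 1. Key observation: the block from step 1 through step 2 cancels to the identity and can be dropped.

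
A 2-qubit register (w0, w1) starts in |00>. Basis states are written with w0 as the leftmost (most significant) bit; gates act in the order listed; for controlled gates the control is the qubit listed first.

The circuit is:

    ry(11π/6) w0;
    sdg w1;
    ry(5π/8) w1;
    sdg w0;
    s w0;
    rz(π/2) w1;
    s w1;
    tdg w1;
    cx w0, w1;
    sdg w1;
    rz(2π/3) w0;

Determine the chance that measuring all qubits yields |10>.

A full measurement returns |10> with probability (2 - sqrt(3))*(sqrt(2 - sqrt(2)) + 2)/16.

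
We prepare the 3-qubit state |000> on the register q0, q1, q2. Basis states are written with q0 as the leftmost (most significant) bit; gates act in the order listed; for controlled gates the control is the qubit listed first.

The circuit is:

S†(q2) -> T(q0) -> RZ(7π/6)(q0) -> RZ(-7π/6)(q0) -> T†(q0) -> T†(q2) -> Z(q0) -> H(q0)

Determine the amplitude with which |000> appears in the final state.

|000> carries amplitude sqrt(2)/2 in the final state. Key observation: steps 2-5 multiply out to the identity, so the circuit reduces to the remaining gates.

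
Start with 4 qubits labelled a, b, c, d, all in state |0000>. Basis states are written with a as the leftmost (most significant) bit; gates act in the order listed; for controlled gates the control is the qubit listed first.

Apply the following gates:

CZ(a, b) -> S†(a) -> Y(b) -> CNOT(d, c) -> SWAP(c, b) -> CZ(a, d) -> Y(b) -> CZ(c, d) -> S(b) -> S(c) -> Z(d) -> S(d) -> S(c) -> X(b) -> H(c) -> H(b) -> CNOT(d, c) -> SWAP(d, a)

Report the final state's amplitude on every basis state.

After the circuit, the state carries amplitude I/2 on |0000>, -I/2 on |0010>, I/2 on |0100>, -I/2 on |0110>, and 0 on every other basis state.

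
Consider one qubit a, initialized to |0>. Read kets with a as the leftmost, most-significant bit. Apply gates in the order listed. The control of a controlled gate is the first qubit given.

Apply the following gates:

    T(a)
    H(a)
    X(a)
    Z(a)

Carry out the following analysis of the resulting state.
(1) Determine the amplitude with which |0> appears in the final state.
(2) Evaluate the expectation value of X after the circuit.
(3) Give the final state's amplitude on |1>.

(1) |0> carries amplitude sqrt(2)/2 in the final state.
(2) The observable X averages to -1.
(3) The final state's coefficient on |1> equals -sqrt(2)/2.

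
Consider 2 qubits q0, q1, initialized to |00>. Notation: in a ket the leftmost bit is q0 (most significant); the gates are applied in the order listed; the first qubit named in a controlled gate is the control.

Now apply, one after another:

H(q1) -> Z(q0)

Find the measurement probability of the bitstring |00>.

The probability of measuring |00> is 1/2.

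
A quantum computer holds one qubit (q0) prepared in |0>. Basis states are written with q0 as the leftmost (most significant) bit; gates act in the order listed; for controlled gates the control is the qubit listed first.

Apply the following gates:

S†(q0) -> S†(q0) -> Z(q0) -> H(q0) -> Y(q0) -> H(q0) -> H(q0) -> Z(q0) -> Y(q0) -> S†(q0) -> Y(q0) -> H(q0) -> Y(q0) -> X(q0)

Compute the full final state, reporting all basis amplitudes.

After the circuit, the state carries amplitude 1/2 - I/2 on |0>, 1/2 + I/2 on |1>.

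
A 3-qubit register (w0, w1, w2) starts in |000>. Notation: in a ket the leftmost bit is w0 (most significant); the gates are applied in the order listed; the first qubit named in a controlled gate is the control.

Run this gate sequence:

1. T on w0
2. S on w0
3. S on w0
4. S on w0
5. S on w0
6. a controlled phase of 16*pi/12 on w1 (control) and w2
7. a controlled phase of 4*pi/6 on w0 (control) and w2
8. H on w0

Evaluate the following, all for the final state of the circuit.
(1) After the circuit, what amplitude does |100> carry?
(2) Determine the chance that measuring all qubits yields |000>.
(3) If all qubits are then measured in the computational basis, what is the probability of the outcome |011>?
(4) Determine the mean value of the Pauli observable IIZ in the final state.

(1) The amplitude on |100> is sqrt(2)/2.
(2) Outcome |000> occurs with probability 1/2.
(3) The probability of measuring |011> is 0.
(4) The observable IIZ averages to 1.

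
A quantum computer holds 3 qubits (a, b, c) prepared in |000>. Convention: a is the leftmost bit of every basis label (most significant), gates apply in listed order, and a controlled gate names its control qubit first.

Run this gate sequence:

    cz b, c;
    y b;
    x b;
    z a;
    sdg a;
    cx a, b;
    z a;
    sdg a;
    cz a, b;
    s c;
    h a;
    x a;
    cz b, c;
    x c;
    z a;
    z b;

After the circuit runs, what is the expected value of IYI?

The observable IYI averages to 0.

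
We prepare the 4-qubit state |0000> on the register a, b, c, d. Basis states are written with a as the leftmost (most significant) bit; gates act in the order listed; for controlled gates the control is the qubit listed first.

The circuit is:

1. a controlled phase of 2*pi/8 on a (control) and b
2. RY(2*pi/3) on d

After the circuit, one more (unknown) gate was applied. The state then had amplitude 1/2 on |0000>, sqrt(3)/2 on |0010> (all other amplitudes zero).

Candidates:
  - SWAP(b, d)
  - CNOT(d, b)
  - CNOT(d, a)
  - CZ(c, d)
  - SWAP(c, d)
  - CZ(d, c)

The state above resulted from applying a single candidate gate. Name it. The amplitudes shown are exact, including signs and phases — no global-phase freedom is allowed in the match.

It was SWAP(c, d) that produced the state shown.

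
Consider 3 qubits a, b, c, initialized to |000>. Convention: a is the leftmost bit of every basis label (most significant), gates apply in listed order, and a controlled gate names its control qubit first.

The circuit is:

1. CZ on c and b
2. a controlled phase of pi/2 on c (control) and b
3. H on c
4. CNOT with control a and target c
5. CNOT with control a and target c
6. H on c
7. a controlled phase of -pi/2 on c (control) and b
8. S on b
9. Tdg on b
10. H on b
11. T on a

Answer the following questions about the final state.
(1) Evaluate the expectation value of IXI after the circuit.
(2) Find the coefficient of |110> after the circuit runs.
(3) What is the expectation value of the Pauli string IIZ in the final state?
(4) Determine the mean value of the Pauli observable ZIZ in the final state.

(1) The expectation value of IXI is 1. Key observation: gates 2-7 undo each other exactly, leaving only the rest of the circuit to track.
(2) The amplitude on |110> is 0.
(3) The observable IIZ averages to 1.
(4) The observable ZIZ averages to 1.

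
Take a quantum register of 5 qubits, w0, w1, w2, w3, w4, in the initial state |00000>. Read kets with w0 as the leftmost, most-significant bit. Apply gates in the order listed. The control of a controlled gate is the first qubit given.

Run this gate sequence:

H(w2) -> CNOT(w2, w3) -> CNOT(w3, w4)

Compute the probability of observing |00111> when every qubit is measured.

The probability of measuring |00111> is 1/2.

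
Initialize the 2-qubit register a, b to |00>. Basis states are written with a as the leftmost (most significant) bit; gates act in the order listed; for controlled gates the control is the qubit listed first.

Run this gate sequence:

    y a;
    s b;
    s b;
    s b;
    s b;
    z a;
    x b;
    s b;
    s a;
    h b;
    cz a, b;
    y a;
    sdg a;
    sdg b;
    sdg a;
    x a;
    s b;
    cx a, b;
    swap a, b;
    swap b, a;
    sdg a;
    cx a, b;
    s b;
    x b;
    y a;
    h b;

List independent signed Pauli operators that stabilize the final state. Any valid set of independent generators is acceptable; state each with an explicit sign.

One valid set of independent stabilizer generators is +IY, +ZI (any independent generating set of the same group is equally correct). Key observation: the block from step 2 through step 5 cancels to the identity and can be dropped.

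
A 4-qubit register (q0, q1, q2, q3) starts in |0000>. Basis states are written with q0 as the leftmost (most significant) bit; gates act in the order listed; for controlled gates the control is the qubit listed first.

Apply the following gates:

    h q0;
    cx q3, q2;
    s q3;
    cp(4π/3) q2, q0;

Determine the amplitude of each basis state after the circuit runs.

The resulting statevector has amplitude sqrt(2)/2 on |0000>, sqrt(2)/2 on |1000>, and 0 on every other basis state.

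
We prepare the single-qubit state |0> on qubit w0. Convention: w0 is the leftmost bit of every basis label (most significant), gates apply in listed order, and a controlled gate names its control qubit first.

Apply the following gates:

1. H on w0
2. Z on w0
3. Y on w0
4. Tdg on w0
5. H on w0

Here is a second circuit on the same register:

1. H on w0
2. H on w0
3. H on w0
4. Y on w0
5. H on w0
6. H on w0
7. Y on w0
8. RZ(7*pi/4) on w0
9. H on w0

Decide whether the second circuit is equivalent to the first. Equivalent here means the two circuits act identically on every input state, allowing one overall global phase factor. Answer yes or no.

No: there is an input state on which the two circuits produce genuinely different outputs (not merely differing by a phase).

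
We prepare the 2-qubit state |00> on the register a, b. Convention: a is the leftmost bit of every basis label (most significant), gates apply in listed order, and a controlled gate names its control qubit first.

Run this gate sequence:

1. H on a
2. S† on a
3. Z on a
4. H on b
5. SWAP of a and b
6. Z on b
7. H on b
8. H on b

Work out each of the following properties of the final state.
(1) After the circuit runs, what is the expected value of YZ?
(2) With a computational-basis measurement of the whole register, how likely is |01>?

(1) The observable YZ averages to 0.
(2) The probability of measuring |01> is 1/4.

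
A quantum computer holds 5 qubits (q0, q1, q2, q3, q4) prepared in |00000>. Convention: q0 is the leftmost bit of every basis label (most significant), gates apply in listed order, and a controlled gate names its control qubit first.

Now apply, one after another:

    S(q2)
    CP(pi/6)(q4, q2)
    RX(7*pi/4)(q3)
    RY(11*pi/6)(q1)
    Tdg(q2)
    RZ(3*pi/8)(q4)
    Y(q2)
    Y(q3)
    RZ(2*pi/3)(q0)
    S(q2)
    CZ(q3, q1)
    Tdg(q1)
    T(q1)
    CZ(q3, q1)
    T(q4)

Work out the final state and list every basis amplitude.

The final amplitudes are sqrt(2 - sqrt(2))*(sqrt(2) + sqrt(6))*exp(23*I*pi/48)/8 on |00100>, sqrt(sqrt(2) + 2)*(sqrt(2) + sqrt(6))*exp(47*I*pi/48)/8 on |00110>, sqrt(2 - sqrt(2))*(-sqrt(6) + sqrt(2))*exp(23*I*pi/48)/8 on |01100>, sqrt(sqrt(2) + 2)*(-sqrt(6) + sqrt(2))*exp(47*I*pi/48)/8 on |01110>, and 0 on every other basis state. Key observation: the block from step 11 through step 14 cancels to the identity and can be dropped.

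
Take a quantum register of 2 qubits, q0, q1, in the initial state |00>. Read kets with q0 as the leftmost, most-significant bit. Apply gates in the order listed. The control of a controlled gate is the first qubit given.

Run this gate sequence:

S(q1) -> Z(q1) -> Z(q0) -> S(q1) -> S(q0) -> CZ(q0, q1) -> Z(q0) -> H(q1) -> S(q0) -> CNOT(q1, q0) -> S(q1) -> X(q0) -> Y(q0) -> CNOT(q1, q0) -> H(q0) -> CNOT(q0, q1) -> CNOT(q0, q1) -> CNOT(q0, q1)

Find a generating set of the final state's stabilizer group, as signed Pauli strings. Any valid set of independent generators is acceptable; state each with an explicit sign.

The stabilizer group can be generated by -YZ, -ZY, among other valid generating sets.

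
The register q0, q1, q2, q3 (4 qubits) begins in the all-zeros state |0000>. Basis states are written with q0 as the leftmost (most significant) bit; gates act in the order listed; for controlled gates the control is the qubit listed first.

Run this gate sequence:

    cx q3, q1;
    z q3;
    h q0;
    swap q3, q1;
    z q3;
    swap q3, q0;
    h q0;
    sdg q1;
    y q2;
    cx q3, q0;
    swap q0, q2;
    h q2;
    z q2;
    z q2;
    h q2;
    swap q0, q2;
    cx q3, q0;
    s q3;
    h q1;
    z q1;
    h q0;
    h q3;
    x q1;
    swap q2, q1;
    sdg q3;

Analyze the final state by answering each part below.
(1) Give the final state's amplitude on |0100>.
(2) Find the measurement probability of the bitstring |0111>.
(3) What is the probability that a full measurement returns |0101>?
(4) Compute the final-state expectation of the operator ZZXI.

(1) The final state's coefficient on |0100> equals sqrt(2)*(1 - I)/4.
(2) The probability of measuring |0111> is 1/4.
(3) The probability of measuring |0101> is 1/4.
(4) In the final state, ZZXI has expectation 1.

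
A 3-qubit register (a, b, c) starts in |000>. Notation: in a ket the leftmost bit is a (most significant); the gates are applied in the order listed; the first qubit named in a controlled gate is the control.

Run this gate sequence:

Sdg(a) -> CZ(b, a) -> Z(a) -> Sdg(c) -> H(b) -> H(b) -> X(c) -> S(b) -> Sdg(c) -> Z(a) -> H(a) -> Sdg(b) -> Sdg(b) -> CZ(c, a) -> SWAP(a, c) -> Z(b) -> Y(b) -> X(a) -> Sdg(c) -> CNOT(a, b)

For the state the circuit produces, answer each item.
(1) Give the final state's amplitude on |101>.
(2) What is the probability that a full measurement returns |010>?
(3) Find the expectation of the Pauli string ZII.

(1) The amplitude on |101> is 0.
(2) A full measurement returns |010> with probability 1/2.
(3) The observable ZII averages to 1.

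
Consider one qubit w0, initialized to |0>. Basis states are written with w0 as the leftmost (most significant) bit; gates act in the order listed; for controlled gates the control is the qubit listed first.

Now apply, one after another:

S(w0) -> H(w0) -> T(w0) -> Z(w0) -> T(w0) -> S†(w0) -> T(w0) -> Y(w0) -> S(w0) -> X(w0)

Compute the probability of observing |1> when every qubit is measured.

A full measurement returns |1> with probability 1/2.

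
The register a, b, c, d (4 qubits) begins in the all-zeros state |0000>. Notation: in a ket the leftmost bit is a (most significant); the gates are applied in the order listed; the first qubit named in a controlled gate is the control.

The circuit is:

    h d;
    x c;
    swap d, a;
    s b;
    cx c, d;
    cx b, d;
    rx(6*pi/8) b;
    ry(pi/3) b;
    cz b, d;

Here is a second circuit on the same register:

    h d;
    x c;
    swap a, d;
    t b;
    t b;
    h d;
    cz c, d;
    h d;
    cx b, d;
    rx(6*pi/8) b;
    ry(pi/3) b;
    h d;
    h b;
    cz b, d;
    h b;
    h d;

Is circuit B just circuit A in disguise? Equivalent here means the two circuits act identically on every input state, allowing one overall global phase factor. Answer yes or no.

No, they are not equivalent — no single phase factor reconciles the two unitaries.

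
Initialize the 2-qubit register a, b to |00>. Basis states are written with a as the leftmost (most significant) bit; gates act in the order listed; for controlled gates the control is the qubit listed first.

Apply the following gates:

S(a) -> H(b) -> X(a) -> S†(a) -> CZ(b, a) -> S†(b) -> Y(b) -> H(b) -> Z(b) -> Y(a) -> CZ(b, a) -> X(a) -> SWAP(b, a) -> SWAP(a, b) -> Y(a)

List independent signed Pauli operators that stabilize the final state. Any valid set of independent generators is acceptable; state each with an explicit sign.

The final state is stabilized by the group generated by +IY, +ZI; other independent generating sets are equally valid.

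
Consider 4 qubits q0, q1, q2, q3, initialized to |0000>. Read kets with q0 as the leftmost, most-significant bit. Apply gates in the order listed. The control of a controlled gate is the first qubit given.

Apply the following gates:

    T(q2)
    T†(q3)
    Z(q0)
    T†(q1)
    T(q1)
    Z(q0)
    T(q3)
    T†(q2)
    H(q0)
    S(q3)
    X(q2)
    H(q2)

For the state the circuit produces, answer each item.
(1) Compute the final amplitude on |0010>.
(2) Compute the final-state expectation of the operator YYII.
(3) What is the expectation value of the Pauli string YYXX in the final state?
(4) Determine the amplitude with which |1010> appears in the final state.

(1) The amplitude on |0010> is -1/2.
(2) The observable YYII averages to 0.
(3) The expectation value of YYXX is 0.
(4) |1010> carries amplitude -1/2 in the final state.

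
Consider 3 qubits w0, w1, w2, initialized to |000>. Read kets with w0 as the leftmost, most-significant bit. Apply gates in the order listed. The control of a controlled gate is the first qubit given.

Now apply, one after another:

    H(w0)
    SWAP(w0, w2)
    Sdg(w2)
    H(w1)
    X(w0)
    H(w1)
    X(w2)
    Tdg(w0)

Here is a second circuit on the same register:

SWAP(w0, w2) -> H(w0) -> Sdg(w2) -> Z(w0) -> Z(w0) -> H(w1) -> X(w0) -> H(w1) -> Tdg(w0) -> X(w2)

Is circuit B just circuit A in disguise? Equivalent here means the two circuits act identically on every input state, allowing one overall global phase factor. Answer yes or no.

No — the two circuits implement different unitaries, even allowing a global phase.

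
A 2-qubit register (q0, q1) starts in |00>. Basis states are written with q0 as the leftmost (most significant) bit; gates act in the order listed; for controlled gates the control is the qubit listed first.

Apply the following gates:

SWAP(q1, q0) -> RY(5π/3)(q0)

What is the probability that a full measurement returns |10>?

A full measurement returns |10> with probability 1/4.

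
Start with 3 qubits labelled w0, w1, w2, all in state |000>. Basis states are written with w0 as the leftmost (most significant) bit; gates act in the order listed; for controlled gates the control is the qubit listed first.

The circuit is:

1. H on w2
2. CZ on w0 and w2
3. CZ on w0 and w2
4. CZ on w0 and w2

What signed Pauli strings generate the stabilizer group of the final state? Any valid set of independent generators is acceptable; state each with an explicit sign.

The stabilizer group can be generated by +IIX, +ZII, +IZI, among other valid generating sets. Key observation: the block from step 3 through step 4 cancels to the identity and can be dropped.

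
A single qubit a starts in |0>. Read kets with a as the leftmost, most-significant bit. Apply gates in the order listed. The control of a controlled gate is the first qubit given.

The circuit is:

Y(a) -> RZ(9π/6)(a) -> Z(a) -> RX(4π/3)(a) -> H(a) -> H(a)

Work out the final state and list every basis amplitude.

The final amplitudes are -sqrt(3)*exp(3*I*pi/4)/2 on |0>, -exp(I*pi/4)/2 on |1>.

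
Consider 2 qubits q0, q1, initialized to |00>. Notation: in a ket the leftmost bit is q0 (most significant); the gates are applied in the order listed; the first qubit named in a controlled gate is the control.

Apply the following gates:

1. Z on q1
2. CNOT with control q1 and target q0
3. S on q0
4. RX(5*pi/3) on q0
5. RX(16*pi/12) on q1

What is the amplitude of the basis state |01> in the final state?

|01> carries amplitude 3*I/4 in the final state.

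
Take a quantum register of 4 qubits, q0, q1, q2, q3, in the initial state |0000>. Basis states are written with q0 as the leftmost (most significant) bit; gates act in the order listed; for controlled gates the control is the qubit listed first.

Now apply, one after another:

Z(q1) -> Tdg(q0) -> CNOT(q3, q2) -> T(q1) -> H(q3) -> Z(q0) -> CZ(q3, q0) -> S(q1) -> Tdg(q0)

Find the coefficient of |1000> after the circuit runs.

The final state's coefficient on |1000> equals 0.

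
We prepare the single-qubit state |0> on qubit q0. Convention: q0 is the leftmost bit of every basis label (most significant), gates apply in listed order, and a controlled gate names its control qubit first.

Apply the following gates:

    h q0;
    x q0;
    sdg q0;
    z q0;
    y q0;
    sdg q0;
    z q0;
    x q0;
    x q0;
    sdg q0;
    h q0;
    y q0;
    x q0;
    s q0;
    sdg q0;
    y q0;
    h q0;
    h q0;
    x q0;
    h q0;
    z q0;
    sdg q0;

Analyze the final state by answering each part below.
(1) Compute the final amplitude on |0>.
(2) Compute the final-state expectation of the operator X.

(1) The final state's coefficient on |0> equals -sqrt(2)/2. Key observation: steps 18-21 multiply out to the identity, so the circuit reduces to the remaining gates.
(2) The observable X averages to -1.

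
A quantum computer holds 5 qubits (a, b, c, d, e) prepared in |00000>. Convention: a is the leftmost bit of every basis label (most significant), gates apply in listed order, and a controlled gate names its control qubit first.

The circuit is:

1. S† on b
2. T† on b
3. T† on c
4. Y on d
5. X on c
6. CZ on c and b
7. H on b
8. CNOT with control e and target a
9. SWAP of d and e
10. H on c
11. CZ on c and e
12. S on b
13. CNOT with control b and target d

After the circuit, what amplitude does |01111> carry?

|01111> carries amplitude -1/2 in the final state.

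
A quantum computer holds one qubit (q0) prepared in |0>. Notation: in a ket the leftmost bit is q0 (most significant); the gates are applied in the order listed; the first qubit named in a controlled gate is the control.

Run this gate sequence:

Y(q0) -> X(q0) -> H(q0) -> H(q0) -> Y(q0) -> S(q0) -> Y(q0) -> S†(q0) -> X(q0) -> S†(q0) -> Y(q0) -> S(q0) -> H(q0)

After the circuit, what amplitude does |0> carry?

|0> carries amplitude sqrt(2)/2 in the final state.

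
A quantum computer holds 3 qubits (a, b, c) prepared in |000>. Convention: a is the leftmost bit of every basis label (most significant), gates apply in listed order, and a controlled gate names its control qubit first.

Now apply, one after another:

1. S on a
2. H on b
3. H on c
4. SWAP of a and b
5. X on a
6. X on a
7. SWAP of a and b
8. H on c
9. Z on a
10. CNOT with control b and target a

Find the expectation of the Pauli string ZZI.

In the final state, ZZI has expectation 1. Key observation: gates 3-8 undo each other exactly, leaving only the rest of the circuit to track.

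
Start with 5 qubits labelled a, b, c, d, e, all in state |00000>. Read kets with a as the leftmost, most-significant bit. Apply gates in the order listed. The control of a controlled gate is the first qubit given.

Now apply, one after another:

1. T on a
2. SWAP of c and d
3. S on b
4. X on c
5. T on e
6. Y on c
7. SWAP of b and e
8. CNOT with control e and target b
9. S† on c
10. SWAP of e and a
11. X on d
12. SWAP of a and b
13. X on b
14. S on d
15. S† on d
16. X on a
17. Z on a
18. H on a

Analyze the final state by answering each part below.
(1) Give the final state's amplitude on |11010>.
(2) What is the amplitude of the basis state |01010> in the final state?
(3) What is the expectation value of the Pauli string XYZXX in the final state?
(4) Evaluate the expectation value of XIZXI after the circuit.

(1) The amplitude on |11010> is -sqrt(2)*I/2. Key observation: steps 14-15 multiply out to the identity, so the circuit reduces to the remaining gates.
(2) The amplitude on |01010> is sqrt(2)*I/2.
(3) In the final state, XYZXX has expectation 0.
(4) In the final state, XIZXI has expectation 0.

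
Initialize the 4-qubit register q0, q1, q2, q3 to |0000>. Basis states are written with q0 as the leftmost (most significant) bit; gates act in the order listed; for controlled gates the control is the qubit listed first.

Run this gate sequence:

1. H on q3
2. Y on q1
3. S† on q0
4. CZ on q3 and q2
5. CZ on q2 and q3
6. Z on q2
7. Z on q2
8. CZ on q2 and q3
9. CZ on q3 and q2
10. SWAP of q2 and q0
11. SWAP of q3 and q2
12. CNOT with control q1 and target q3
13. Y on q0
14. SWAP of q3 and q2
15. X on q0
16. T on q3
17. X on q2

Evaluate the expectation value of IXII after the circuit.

The observable IXII averages to 0. Key observation: the block from step 4 through step 9 cancels to the identity and can be dropped.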